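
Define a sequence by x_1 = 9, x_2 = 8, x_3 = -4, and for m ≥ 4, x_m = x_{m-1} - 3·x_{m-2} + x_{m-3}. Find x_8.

-129

Step forward from the initial values:
x_4 = -19, x_5 = 1, x_6 = 54, x_7 = 32, x_8 = -129.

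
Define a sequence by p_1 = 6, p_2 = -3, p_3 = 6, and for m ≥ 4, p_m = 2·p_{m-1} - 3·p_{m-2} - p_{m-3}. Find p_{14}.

-9570

p_4 = 15, p_5 = 15, p_6 = -21, …, p_{11} = 1311, p_{12} = 807, p_{13} = -2919, p_{14} = -9570.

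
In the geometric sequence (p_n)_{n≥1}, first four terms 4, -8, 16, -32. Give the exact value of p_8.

-512

Common ratio r = -2.
p_n = 4·(-2)^(n-1).
p_8 = 4·(-2)^7 = -512.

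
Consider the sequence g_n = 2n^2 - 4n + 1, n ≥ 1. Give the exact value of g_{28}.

1457

g_{28} = 2·28^2 - 4·28 + 1 = 1457.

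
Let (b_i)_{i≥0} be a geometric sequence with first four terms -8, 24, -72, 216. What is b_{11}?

1417176

Common ratio r = -3.
b_i = (-8)·(-3)^(i-0).
b_{11} = (-8)·(-3)^11 = 1417176.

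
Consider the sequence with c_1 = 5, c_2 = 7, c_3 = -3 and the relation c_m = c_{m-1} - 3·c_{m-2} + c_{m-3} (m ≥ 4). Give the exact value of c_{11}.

645

Compute successive terms:
c_4 = -19  c_5 = -3  c_6 = 51  c_7 = 41  c_8 = -115  c_9 = -187  c_{10} = 199  c_{11} = 645.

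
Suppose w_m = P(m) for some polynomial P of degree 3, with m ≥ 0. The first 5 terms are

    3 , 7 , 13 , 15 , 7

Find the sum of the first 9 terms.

-417

1st diffs: 4, 6, 2, -8.
2nd diffs: 2, -4, -10.
3rd diffs: -6, -6 (constant).
So w_m = -m^3 + 4m^2 + m + 3.
Continuing: -17, -63, -137, -245.
Summing m = 0..8 (9 terms) gives -417.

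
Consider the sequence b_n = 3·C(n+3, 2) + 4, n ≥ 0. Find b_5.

C(8, 2) = 28, so b_5 = 88.

88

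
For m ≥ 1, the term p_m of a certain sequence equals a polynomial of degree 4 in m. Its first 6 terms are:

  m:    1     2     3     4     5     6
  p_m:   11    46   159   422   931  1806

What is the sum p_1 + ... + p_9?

20007

1st diffs: 35, 113, 263, 509, 875.
2nd diffs: 78, 150, 246, 366.
3rd diffs: 72, 96, 120.
4th diffs: 24, 24 (constant).
Newton forward-difference form: p_m = 11 + 35·C(m-1,1) + 78·C(m-1,2) + 72·C(m-1,3) + 24·C(m-1,4).
Continuing: 3191, 5254, 8187.
Summing m = 1..9 (9 terms) gives 20007.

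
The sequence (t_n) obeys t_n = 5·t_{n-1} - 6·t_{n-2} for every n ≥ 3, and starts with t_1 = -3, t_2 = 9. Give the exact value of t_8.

30501

t_3 = 63, t_4 = 261, t_5 = 927, t_6 = 3069, t_7 = 9783, t_8 = 30501.
(Characteristic roots are 3 and 2.)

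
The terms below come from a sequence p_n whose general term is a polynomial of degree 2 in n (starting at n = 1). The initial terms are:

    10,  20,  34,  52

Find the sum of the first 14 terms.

1st diffs: 10, 14, 18.
2nd diffs: 4, 4 (constant).
So p_n = 2n^2 + 4n + 4.
Continuing: …, 74, 100, 130, 164, …, p_{14} = 452.
Summing n = 1..14 (14 terms) gives 2506.

2506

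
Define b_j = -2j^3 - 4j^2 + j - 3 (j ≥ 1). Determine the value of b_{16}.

-9203

b_{16} = -2·16^3 - 4·16^2 + 1·16 - 3 = -9203.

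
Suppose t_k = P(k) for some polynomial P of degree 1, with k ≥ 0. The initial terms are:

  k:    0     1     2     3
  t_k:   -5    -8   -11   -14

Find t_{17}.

1st diffs: -3, -3, -3 (constant).
So t_k = -3k - 5.
Evaluating at k = 17 gives t_{17} = -56.

-56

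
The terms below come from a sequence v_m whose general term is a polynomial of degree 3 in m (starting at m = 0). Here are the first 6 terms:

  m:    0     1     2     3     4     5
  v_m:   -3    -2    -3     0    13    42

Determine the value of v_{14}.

1st diffs: 1, -1, 3, 13, 29.
2nd diffs: -2, 4, 10, 16.
3rd diffs: 6, 6, 6 (constant).
So v_m = m^3 - 4m^2 + 4m - 3.
Evaluating at m = 14 gives v_{14} = 2013.

2013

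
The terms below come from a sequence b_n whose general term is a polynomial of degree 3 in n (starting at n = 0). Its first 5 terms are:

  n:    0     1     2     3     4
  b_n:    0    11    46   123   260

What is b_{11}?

1st diffs: 11, 35, 77, 137.
2nd diffs: 24, 42, 60.
3rd diffs: 18, 18 (constant).
Newton forward-difference form: b_n = 11·C(n,1) + 24·C(n,2) + 18·C(n,3).
At n = 11: n = 11, so b_{11} = 121 + 1320 + 2970 = 4411.

4411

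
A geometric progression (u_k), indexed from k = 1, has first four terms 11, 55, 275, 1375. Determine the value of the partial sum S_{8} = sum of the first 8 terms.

Common ratio r = 5.
u_k = 11·5^(k-1).
S = 11·(5^8 - 1)/(5 - 1) = 11·(390625 - 1)/(4) = 1074216.

1074216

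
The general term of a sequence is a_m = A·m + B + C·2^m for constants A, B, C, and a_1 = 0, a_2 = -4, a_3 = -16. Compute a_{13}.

At m = 1, 2, 3: A + B + 2C = 0; 2A + B + 4C = -4; 3A + B + 8C = -16.
Subtracting the first from the second: A + 2C = -4.
Subtracting the second from the third: A + 4C = -12.
Solving: C = -4, A = 4, then B = 4.
So a_m = 4·m + 4 + (-4)·2^m; at m=13 this is -32712.

-32712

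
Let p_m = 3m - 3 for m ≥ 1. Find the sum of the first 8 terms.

84

Over m = 1..8: Σm = 36.
Total = (3)·36 + (-3)·8 = 84.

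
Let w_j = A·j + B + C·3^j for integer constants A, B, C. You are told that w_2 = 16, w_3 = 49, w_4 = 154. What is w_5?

475

At j = 2, 3, 4: 2A + B + 9C = 16; 3A + B + 27C = 49; 4A + B + 81C = 154.
Subtracting the first from the second: A + 18C = 33.
Subtracting the second from the third: A + 54C = 105.
Solving: C = 2, A = -3, then B = 4.
Hence w_5 = -3·5 + 4 + 2·243 = 475.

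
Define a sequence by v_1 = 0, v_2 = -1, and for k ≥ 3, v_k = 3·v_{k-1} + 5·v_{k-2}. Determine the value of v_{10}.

-74326

v_3 = -3  v_4 = -14  v_5 = -57  v_6 = -241  v_7 = -1008  v_8 = -4229  v_9 = -17727  v_{10} = -74326.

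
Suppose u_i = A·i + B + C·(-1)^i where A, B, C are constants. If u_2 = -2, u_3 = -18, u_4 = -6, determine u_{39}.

-90

At i = 2, 3, 4: 2A + B + C = -2; 3A + B - C = -18; 4A + B + C = -6.
Subtracting the first from the second: A - 2C = -16.
Subtracting the second from the third: A + 2C = 12.
Solving: C = 7, A = -2, then B = -5.
So u_i = -2·i + (-5) + 7·(-1)^i; at i=39 this is -90.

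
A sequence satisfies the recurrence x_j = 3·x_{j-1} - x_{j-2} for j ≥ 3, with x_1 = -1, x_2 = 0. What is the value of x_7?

55

Iterate the recurrence:
x_3 = 1  x_4 = 3  x_5 = 8  x_6 = 21  x_7 = 55.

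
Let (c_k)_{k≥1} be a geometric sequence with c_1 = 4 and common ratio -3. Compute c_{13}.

c_k = 4·(-3)^(k-1).
c_{13} = 4·(-3)^12 = 2125764.

2125764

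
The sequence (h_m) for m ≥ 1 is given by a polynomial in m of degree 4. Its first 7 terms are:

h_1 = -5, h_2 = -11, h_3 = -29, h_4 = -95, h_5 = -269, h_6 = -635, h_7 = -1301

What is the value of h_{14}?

-28475

1st diffs: -6, -18, -66, -174, -366, -666.
2nd diffs: -12, -48, -108, -192, -300.
3rd diffs: -36, -60, -84, -108.
4th diffs: -24, -24, -24 (constant).
Newton forward-difference form: h_m = -5 + (-6)·C(m-1,1) + (-12)·C(m-1,2) + (-36)·C(m-1,3) + (-24)·C(m-1,4).
At m = 14: m-1 = 13, so h_{14} = -5 - 78 - 936 - 10296 - 17160 = -28475.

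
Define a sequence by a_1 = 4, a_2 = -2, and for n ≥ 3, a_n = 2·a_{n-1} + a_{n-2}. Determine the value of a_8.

Iterate the recurrence:
a_3 = 0, a_4 = -2, a_5 = -4, a_6 = -10, a_7 = -24, a_8 = -58.

-58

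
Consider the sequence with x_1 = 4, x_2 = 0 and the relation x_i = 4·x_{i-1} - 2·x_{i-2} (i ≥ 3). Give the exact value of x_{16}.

-82720768

Applying the relation repeatedly:
x_3 = -8; x_4 = -32; x_5 = -112; …; x_{13} = -2078464; x_{14} = -7096320; x_{15} = -24228352; x_{16} = -82720768.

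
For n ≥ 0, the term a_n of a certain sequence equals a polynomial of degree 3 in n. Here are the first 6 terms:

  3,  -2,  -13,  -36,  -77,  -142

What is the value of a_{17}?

-4978

1st diffs: -5, -11, -23, -41, -65.
2nd diffs: -6, -12, -18, -24.
3rd diffs: -6, -6, -6 (constant).
Newton forward-difference form: a_n = 3 + (-5)·C(n,1) + (-6)·C(n,2) + (-6)·C(n,3).
At n = 17: n = 17, so a_{17} = 3 - 85 - 816 - 4080 = -4978.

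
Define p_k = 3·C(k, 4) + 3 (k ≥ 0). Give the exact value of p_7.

C(7, 4) = 35, so p_7 = 108.

108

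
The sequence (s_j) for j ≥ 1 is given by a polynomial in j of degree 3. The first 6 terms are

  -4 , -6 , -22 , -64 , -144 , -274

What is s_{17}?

1st diffs: -2, -16, -42, -80, -130.
2nd diffs: -14, -26, -38, -50.
3rd diffs: -12, -12, -12 (constant).
Newton forward-difference form: s_j = -4 + (-2)·C(j-1,1) + (-14)·C(j-1,2) + (-12)·C(j-1,3).
At j = 17: j-1 = 16, so s_{17} = -4 - 32 - 1680 - 6720 = -8436.

-8436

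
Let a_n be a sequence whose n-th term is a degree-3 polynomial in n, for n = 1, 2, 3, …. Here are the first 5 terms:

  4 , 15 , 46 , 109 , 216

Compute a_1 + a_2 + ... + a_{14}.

20349

1st diffs: 11, 31, 63, 107.
2nd diffs: 20, 32, 44.
3rd diffs: 12, 12 (constant).
So a_n = 2n^3 - 2n^2 + 3n + 1.
Continuing: …, 379, 610, 921, 1324, …, a_{14} = 5139.
Summing n = 1..14 (14 terms) gives 20349.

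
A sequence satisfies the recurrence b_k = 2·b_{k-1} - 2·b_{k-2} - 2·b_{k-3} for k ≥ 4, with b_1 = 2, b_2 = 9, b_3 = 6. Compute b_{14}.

-12144

b_4 = -10;  b_5 = -50;  b_6 = -92;  …;  b_{11} = 568;  b_{12} = -2240;  b_{13} = -7744;  b_{14} = -12144.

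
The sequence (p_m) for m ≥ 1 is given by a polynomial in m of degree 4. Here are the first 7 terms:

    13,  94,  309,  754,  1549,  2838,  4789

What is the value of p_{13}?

42829

1st diffs: 81, 215, 445, 795, 1289, 1951.
2nd diffs: 134, 230, 350, 494, 662.
3rd diffs: 96, 120, 144, 168.
4th diffs: 24, 24, 24 (constant).
Newton forward-difference form: p_m = 13 + 81·C(m-1,1) + 134·C(m-1,2) + 96·C(m-1,3) + 24·C(m-1,4).
At m = 13: m-1 = 12, so p_{13} = 13 + 972 + 8844 + 21120 + 11880 = 42829.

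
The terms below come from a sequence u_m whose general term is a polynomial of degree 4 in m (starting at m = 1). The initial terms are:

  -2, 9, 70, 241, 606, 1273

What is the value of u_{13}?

28510

1st diffs: 11, 61, 171, 365, 667.
2nd diffs: 50, 110, 194, 302.
3rd diffs: 60, 84, 108.
4th diffs: 24, 24 (constant).
So u_m = m^4 - 4m + 1.
Evaluating at m = 13 gives u_{13} = 28510.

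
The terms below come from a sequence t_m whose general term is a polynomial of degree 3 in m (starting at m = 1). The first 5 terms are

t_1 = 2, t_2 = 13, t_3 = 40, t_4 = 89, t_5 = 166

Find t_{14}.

3109

1st diffs: 11, 27, 49, 77.
2nd diffs: 16, 22, 28.
3rd diffs: 6, 6 (constant).
So t_m = m^3 + 2m^2 - 2m + 1.
Evaluating at m = 14 gives t_{14} = 3109.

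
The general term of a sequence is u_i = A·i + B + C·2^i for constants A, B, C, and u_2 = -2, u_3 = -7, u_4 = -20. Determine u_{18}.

-524234

At i = 2, 3, 4: 2A + B + 4C = -2; 3A + B + 8C = -7; 4A + B + 16C = -20.
Subtracting the first from the second: A + 4C = -5.
Subtracting the second from the third: A + 8C = -13.
Solving: C = -2, A = 3, then B = 0.
Hence u_{18} = 3·18 + 0 + (-2)·262144 = -524234.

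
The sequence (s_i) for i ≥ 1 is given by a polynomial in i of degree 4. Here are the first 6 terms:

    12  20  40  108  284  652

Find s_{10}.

1st diffs: 8, 20, 68, 176, 368.
2nd diffs: 12, 48, 108, 192.
3rd diffs: 36, 60, 84.
4th diffs: 24, 24 (constant).
So s_i = i^4 - 4i^3 + 5i^2 + 6i + 4.
Evaluating at i = 10 gives s_{10} = 6564.

6564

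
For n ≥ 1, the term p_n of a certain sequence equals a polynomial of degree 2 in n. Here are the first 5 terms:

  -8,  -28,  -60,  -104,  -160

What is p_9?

1st diffs: -20, -32, -44, -56.
2nd diffs: -12, -12, -12 (constant).
So p_n = -6n^2 - 2n.
Evaluating at n = 9 gives p_9 = -504.

-504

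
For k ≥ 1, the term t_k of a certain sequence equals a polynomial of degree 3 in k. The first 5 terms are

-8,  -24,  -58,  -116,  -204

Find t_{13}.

-2708

1st diffs: -16, -34, -58, -88.
2nd diffs: -18, -24, -30.
3rd diffs: -6, -6 (constant).
Newton forward-difference form: t_k = -8 + (-16)·C(k-1,1) + (-18)·C(k-1,2) + (-6)·C(k-1,3).
At k = 13: k-1 = 12, so t_{13} = -8 - 192 - 1188 - 1320 = -2708.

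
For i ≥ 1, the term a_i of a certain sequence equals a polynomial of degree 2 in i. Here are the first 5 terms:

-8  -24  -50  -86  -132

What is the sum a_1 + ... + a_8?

-1072

1st diffs: -16, -26, -36, -46.
2nd diffs: -10, -10, -10 (constant).
Newton forward-difference form: a_i = -8 + (-16)·C(i-1,1) + (-10)·C(i-1,2).
Continuing: -188, -254, -330.
Summing i = 1..8 (8 terms) gives -1072.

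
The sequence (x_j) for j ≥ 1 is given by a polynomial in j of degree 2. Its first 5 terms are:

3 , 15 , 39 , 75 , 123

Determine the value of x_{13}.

1st diffs: 12, 24, 36, 48.
2nd diffs: 12, 12, 12 (constant).
So x_j = 6j^2 - 6j + 3.
Evaluating at j = 13 gives x_{13} = 939.

939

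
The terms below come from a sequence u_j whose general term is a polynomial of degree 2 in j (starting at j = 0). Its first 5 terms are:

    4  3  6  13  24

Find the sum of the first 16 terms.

1st diffs: -1, 3, 7, 11.
2nd diffs: 4, 4, 4 (constant).
Newton forward-difference form: u_j = 4 + (-1)·C(j,1) + 4·C(j,2).
Continuing: …, 39, 58, 81, 108, …, u_{15} = 409.
Summing j = 0..15 (16 terms) gives 2184.

2184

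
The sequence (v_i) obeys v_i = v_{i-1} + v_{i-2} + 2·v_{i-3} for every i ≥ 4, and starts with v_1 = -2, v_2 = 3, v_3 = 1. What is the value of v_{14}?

2343

v_4 = 0; v_5 = 7; v_6 = 9; …; v_{11} = 295; v_{12} = 585; v_{13} = 1168; v_{14} = 2343.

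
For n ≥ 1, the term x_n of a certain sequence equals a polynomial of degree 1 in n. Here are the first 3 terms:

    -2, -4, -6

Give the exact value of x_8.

-16

1st diffs: -2, -2 (constant).
So x_n = -2n.
Evaluating at n = 8 gives x_8 = -16.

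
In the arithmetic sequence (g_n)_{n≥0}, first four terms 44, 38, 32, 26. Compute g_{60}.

Common difference d = -6.
g_n = 44 + (n - 0)·(-6).
g_{60} = 44 + 60·(-6) = -316.

-316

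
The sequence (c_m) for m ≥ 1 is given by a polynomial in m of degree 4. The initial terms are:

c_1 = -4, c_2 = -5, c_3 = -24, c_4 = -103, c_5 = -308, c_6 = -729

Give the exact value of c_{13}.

-22324

1st diffs: -1, -19, -79, -205, -421.
2nd diffs: -18, -60, -126, -216.
3rd diffs: -42, -66, -90.
4th diffs: -24, -24 (constant).
Newton forward-difference form: c_m = -4 + (-1)·C(m-1,1) + (-18)·C(m-1,2) + (-42)·C(m-1,3) + (-24)·C(m-1,4).
At m = 13: m-1 = 12, so c_{13} = -4 - 12 - 1188 - 9240 - 11880 = -22324.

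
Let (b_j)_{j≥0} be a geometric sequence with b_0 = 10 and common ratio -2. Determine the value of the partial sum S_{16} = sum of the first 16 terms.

b_j = 10·(-2)^(j-0).
S = 10·((-2)^16 - 1)/(-2 - 1) = 10·(65536 - 1)/(-3) = -218450.

-218450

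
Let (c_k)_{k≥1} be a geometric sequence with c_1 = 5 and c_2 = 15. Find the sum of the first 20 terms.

8716961000

Common ratio r = 3.
c_k = 5·3^(k-1).
S = 5·(3^20 - 1)/(3 - 1) = 5·(3486784401 - 1)/(2) = 8716961000.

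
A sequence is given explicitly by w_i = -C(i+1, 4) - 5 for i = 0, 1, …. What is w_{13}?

C(14, 4) = 1001, so w_{13} = -1006.

-1006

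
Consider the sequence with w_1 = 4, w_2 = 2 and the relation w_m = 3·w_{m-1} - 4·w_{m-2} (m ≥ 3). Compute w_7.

Compute successive terms:
w_3 = -10; w_4 = -38; w_5 = -74; w_6 = -70; w_7 = 86.

86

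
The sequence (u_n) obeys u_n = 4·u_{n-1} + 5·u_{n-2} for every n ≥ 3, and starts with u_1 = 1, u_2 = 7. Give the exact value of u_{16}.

Applying the relation repeatedly:
u_3 = 33  u_4 = 167  u_5 = 833  …  u_{13} = 325520833  u_{14} = 1627604167  u_{15} = 8138020833  u_{16} = 40690104167.
(Characteristic roots are 5 and -1.)

40690104167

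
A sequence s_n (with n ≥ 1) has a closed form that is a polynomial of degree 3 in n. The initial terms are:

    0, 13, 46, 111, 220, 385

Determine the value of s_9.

1336

1st diffs: 13, 33, 65, 109, 165.
2nd diffs: 20, 32, 44, 56.
3rd diffs: 12, 12, 12 (constant).
Newton forward-difference form: s_n = 13·C(n-1,1) + 20·C(n-1,2) + 12·C(n-1,3).
At n = 9: n-1 = 8, so s_9 = 104 + 560 + 672 = 1336.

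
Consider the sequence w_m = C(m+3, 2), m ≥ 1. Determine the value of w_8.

55

C(11, 2) = 55, so w_8 = 55.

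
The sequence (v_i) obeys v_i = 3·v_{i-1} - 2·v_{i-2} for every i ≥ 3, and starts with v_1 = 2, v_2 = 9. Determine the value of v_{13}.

28667

Compute successive terms:
v_3 = 23;  v_4 = 51;  v_5 = 107;  …;  v_{10} = 3579;  v_{11} = 7163;  v_{12} = 14331;  v_{13} = 28667.
(Characteristic roots are 2 and 1.)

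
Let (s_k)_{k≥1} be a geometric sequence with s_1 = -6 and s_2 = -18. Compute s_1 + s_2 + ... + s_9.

Common ratio r = 3.
s_k = (-6)·3^(k-1).
S = (-6)·(3^9 - 1)/(3 - 1) = (-6)·(19683 - 1)/(2) = -59046.

-59046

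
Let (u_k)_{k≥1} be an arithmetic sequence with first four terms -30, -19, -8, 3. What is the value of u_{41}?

410

Common difference d = 11.
u_k = -30 + (k - 1)·11.
u_{41} = -30 + 40·11 = 410.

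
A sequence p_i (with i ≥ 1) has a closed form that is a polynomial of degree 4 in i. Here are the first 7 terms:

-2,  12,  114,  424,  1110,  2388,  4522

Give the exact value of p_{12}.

40632

1st diffs: 14, 102, 310, 686, 1278, 2134.
2nd diffs: 88, 208, 376, 592, 856.
3rd diffs: 120, 168, 216, 264.
4th diffs: 48, 48, 48 (constant).
Newton forward-difference form: p_i = -2 + 14·C(i-1,1) + 88·C(i-1,2) + 120·C(i-1,3) + 48·C(i-1,4).
At i = 12: i-1 = 11, so p_{12} = -2 + 154 + 4840 + 19800 + 15840 = 40632.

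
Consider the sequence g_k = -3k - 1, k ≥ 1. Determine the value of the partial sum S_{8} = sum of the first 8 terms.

-116

Over k = 1..8: Σk = 36.
Total = (-3)·36 + (-1)·8 = -116.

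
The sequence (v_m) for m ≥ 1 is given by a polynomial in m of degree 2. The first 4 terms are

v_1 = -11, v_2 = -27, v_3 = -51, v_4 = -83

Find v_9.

1st diffs: -16, -24, -32.
2nd diffs: -8, -8 (constant).
So v_m = -4m^2 - 4m - 3.
Evaluating at m = 9 gives v_9 = -363.

-363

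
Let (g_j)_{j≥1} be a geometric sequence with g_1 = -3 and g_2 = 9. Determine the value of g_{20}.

Common ratio r = -3.
g_j = (-3)·(-3)^(j-1).
g_{20} = (-3)·(-3)^19 = 3486784401.

3486784401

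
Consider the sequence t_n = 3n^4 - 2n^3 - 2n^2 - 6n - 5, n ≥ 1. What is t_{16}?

187803

t_{16} = 3·16^4 - 2·16^3 - 2·16^2 - 6·16 - 5 = 187803.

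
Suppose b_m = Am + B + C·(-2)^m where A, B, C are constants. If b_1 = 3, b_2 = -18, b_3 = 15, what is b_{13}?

At m = 1, 2, 3: A + B - 2C = 3; 2A + B + 4C = -18; 3A + B - 8C = 15.
Subtracting the first from the second: A + 6C = -21.
Subtracting the second from the third: A - 12C = 33.
Solving: C = -3, A = -3, then B = 0.
Therefore b_{13} = -39 + 0 + (-3)·(-8192) = 24537.

24537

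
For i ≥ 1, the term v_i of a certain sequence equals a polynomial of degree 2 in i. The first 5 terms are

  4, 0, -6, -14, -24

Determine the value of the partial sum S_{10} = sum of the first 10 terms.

-380

1st diffs: -4, -6, -8, -10.
2nd diffs: -2, -2, -2 (constant).
Newton forward-difference form: v_i = 4 + (-4)·C(i-1,1) + (-2)·C(i-1,2).
Continuing: …, -36, -50, -66, -84, …, v_{10} = -104.
Summing i = 1..10 (10 terms) gives -380.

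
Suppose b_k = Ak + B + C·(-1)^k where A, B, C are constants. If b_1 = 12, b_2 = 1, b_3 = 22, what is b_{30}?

141

At k = 1, 2, 3: A + B - C = 12; 2A + B + C = 1; 3A + B - C = 22.
Subtracting the first from the second: A + 2C = -11.
Subtracting the second from the third: A - 2C = 21.
Solving: C = -8, A = 5, then B = -1.
So b_k = 5·k + (-1) + (-8)·(-1)^k; at k=30 this is 141.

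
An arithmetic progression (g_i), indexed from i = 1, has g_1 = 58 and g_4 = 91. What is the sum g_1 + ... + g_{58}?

Common difference d = (91 - 58) / (4 - 1) = 11.
g_i = 58 + (i - 1)·11.
g_{58} = 685; S = 58·(58 + 685)/2 = 21547.

21547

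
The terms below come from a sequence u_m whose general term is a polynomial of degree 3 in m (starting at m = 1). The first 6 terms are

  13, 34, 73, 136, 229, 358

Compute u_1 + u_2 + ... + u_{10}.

4495

1st diffs: 21, 39, 63, 93, 129.
2nd diffs: 18, 24, 30, 36.
3rd diffs: 6, 6, 6 (constant).
Newton forward-difference form: u_m = 13 + 21·C(m-1,1) + 18·C(m-1,2) + 6·C(m-1,3).
Continuing: 529, 748, 1021, 1354.
Summing m = 1..10 (10 terms) gives 4495.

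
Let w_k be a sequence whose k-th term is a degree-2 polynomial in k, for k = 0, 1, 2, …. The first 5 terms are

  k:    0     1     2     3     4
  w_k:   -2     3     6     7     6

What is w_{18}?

1st diffs: 5, 3, 1, -1.
2nd diffs: -2, -2, -2 (constant).
Newton forward-difference form: w_k = -2 + 5·C(k,1) + (-2)·C(k,2).
At k = 18: k = 18, so w_{18} = -2 + 90 - 306 = -218.

-218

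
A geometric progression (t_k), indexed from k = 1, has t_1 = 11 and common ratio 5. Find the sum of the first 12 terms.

t_k = 11·5^(k-1).
S = 11·(5^12 - 1)/(5 - 1) = 11·(244140625 - 1)/(4) = 671386716.

671386716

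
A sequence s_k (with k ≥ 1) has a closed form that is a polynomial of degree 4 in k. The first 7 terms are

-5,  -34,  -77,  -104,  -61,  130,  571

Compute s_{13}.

17203

1st diffs: -29, -43, -27, 43, 191, 441.
2nd diffs: -14, 16, 70, 148, 250.
3rd diffs: 30, 54, 78, 102.
4th diffs: 24, 24, 24 (constant).
Newton forward-difference form: s_k = -5 + (-29)·C(k-1,1) + (-14)·C(k-1,2) + 30·C(k-1,3) + 24·C(k-1,4).
At k = 13: k-1 = 12, so s_{13} = -5 - 348 - 924 + 6600 + 11880 = 17203.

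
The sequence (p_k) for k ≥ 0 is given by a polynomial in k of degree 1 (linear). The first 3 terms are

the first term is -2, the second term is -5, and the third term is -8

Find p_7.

1st diffs: -3, -3 (constant).
So p_k = -3k - 2.
Evaluating at k = 7 gives p_7 = -23.

-23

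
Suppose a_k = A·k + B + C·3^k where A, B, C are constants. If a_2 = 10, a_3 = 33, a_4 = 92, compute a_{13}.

1594379

Plug in k = 2, 3, 4: 2A + B + 9C = 10; 3A + B + 27C = 33; 4A + B + 81C = 92.
Subtracting the first from the second: A + 18C = 23.
Subtracting the second from the third: A + 54C = 59.
Solving: C = 1, A = 5, then B = -9.
Therefore a_{13} = 65 + (-9) + 1·1594323 = 1594379.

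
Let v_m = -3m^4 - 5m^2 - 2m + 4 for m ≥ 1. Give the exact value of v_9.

v_9 = -3·9^4 - 5·9^2 - 2·9 + 4 = -20102.

-20102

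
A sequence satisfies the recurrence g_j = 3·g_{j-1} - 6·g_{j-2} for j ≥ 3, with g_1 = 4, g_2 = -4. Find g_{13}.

230364

Iterate the recurrence:
g_3 = -36; g_4 = -84; g_5 = -36; …; g_{10} = -19764; g_{11} = -41796; g_{12} = -6804; g_{13} = 230364.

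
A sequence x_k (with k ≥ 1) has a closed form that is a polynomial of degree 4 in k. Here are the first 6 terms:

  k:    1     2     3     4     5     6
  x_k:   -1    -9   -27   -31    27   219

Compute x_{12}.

1st diffs: -8, -18, -4, 58, 192.
2nd diffs: -10, 14, 62, 134.
3rd diffs: 24, 48, 72.
4th diffs: 24, 24 (constant).
Newton forward-difference form: x_k = -1 + (-8)·C(k-1,1) + (-10)·C(k-1,2) + 24·C(k-1,3) + 24·C(k-1,4).
At k = 12: k-1 = 11, so x_{12} = -1 - 88 - 550 + 3960 + 7920 = 11241.

11241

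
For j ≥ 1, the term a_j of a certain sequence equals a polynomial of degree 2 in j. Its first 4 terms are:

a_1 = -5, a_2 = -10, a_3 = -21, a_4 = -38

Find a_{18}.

1st diffs: -5, -11, -17.
2nd diffs: -6, -6 (constant).
Newton forward-difference form: a_j = -5 + (-5)·C(j-1,1) + (-6)·C(j-1,2).
At j = 18: j-1 = 17, so a_{18} = -5 - 85 - 816 = -906.

-906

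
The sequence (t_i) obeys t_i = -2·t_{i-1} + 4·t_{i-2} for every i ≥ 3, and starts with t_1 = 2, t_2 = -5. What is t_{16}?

Applying the relation repeatedly:
t_3 = 18; t_4 = -56; t_5 = 184; …; t_{13} = 2203648; t_{14} = -7131136; t_{15} = 23076864; t_{16} = -74678272.

-74678272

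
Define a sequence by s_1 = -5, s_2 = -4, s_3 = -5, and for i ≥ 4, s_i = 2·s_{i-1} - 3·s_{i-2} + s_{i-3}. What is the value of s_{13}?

Compute successive terms:
s_4 = -3, s_5 = 5, s_6 = 14, s_7 = 10, s_8 = -17, s_9 = -50, s_{10} = -39, s_{11} = 55, s_{12} = 177, s_{13} = 150.

150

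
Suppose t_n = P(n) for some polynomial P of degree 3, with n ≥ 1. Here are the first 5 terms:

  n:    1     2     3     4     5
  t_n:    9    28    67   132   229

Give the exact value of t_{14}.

3532

1st diffs: 19, 39, 65, 97.
2nd diffs: 20, 26, 32.
3rd diffs: 6, 6 (constant).
Newton forward-difference form: t_n = 9 + 19·C(n-1,1) + 20·C(n-1,2) + 6·C(n-1,3).
At n = 14: n-1 = 13, so t_{14} = 9 + 247 + 1560 + 1716 = 3532.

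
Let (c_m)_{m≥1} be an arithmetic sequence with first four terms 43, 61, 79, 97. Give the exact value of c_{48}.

Common difference d = 18.
c_m = 43 + (m - 1)·18.
c_{48} = 43 + 47·18 = 889.

889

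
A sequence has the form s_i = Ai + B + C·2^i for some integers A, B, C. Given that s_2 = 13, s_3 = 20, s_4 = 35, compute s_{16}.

Plug in i = 2, 3, 4: 2A + B + 4C = 13; 3A + B + 8C = 20; 4A + B + 16C = 35.
Subtracting the first from the second: A + 4C = 7.
Subtracting the second from the third: A + 8C = 15.
Solving: C = 2, A = -1, then B = 7.
So s_i = -1·i + 7 + 2·2^i; at i=16 this is 131063.

131063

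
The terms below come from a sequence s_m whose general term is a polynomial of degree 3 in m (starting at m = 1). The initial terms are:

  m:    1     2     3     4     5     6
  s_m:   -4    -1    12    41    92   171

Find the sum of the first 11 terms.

1st diffs: 3, 13, 29, 51, 79.
2nd diffs: 10, 16, 22, 28.
3rd diffs: 6, 6, 6 (constant).
So s_m = m^3 - m^2 - m - 3.
Continuing: …, 284, 437, 636, 887, …, s_{11} = 1196.
Summing m = 1..11 (11 terms) gives 3751.

3751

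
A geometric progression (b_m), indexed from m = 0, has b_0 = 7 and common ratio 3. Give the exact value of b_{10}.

b_m = 7·3^(m-0).
b_{10} = 7·3^10 = 413343.

413343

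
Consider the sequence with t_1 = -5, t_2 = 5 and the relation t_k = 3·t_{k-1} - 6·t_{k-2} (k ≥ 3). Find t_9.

Iterate the recurrence:
t_3 = 45  t_4 = 105  t_5 = 45  t_6 = -495  t_7 = -1755  t_8 = -2295  t_9 = 3645.

3645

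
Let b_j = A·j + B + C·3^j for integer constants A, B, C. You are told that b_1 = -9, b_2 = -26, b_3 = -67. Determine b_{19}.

-2324523027

Write the equations: A + B + 3C = -9; 2A + B + 9C = -26; 3A + B + 27C = -67.
Subtracting the first from the second: A + 6C = -17.
Subtracting the second from the third: A + 18C = -41.
Solving: C = -2, A = -5, then B = 2.
Therefore b_{19} = -95 + 2 + (-2)·1162261467 = -2324523027.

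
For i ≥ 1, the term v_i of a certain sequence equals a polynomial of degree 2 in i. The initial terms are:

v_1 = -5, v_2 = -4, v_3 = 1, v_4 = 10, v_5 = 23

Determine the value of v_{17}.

1st diffs: 1, 5, 9, 13.
2nd diffs: 4, 4, 4 (constant).
Newton forward-difference form: v_i = -5 + 1·C(i-1,1) + 4·C(i-1,2).
At i = 17: i-1 = 16, so v_{17} = -5 + 16 + 480 = 491.

491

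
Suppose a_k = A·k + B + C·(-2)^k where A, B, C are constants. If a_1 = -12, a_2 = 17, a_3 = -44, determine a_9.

Plug in k = 1, 2, 3: A + B - 2C = -12; 2A + B + 4C = 17; 3A + B - 8C = -44.
Subtracting the first from the second: A + 6C = 29.
Subtracting the second from the third: A - 12C = -61.
Solving: C = 5, A = -1, then B = -1.
So a_k = -1·k + (-1) + 5·(-2)^k; at k=9 this is -2570.

-2570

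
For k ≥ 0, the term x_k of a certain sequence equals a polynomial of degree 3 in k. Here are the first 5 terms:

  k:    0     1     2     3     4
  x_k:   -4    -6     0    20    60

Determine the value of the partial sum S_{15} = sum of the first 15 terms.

1st diffs: -2, 6, 20, 40.
2nd diffs: 8, 14, 20.
3rd diffs: 6, 6 (constant).
Newton forward-difference form: x_k = -4 + (-2)·C(k,1) + 8·C(k,2) + 6·C(k,3).
Continuing: …, 126, 224, 360, 540, …, x_{14} = 2880.
Summing k = 0..14 (15 terms) gives 11560.

11560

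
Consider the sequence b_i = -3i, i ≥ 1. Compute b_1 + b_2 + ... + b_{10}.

Over i = 1..10: Σi = 55.
Total = (-3)·55 = -165.

-165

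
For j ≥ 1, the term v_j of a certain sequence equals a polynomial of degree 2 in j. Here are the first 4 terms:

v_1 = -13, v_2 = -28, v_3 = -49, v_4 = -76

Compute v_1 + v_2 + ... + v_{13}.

-3055

1st diffs: -15, -21, -27.
2nd diffs: -6, -6 (constant).
Newton forward-difference form: v_j = -13 + (-15)·C(j-1,1) + (-6)·C(j-1,2).
Continuing: …, -109, -148, -193, -244, …, v_{13} = -589.
Summing j = 1..13 (13 terms) gives -3055.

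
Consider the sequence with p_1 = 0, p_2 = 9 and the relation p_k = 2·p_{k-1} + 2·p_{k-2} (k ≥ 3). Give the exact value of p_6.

396

Step forward from the initial values:
p_3 = 18;  p_4 = 54;  p_5 = 144;  p_6 = 396.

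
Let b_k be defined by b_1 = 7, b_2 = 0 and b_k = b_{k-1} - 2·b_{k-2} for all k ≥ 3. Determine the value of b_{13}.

-322

Applying the relation repeatedly:
b_3 = -14, b_4 = -14, b_5 = 14, …, b_{10} = 42, b_{11} = 238, b_{12} = 154, b_{13} = -322.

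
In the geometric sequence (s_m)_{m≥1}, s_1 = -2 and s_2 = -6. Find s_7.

-1458

Common ratio r = 3.
s_m = (-2)·3^(m-1).
s_7 = (-2)·3^6 = -1458.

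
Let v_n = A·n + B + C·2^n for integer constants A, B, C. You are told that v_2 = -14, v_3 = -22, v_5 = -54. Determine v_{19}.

-524366

Plug in n = 2, 3, 5: 2A + B + 4C = -14; 3A + B + 8C = -22; 5A + B + 32C = -54.
Subtracting the first from the second: A + 4C = -8.
Subtracting the second from the third: 2A + 24C = -32.
Solving: C = -1, A = -4, then B = -2.
Therefore v_{19} = -76 + (-2) + (-1)·524288 = -524366.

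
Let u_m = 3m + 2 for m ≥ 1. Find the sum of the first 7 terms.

98

Over m = 1..7: Σm = 28.
Total = (3)·28 + (2)·7 = 98.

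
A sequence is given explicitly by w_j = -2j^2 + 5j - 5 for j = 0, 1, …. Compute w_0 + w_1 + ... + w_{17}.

Over j = 0..17: Σj = 153, Σj² = 1785.
Total = (-2)·1785 + (5)·153 + (-5)·18 = -2895.

-2895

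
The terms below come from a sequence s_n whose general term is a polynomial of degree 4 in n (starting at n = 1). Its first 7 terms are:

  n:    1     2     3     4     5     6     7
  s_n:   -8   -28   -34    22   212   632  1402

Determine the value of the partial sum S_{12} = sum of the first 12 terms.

1st diffs: -20, -6, 56, 190, 420, 770.
2nd diffs: 14, 62, 134, 230, 350.
3rd diffs: 48, 72, 96, 120.
4th diffs: 24, 24, 24 (constant).
Newton forward-difference form: s_n = -8 + (-20)·C(n-1,1) + 14·C(n-1,2) + 48·C(n-1,3) + 24·C(n-1,4).
Continuing: …, 2666, 4592, 7372, 11222, …, s_{12} = 16382.
Summing n = 1..12 (12 terms) gives 44432.

44432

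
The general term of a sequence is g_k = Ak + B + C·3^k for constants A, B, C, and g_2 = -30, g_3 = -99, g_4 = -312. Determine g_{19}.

-4649045811

Plug in k = 2, 3, 4: 2A + B + 9C = -30; 3A + B + 27C = -99; 4A + B + 81C = -312.
Subtracting the first from the second: A + 18C = -69.
Subtracting the second from the third: A + 54C = -213.
Solving: C = -4, A = 3, then B = 0.
Therefore g_{19} = 57 + 0 + (-4)·1162261467 = -4649045811.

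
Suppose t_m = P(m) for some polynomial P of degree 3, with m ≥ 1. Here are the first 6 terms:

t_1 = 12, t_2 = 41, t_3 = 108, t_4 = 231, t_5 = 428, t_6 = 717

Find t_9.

2316

1st diffs: 29, 67, 123, 197, 289.
2nd diffs: 38, 56, 74, 92.
3rd diffs: 18, 18, 18 (constant).
So t_m = 3m^3 + m^2 + 5m + 3.
Evaluating at m = 9 gives t_9 = 2316.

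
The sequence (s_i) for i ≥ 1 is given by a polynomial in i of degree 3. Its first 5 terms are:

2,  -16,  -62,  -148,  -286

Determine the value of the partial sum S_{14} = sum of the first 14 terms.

1st diffs: -18, -46, -86, -138.
2nd diffs: -28, -40, -52.
3rd diffs: -12, -12 (constant).
So s_i = -2i^3 - 2i^2 + 2i + 4.
Continuing: …, -488, -766, -1132, -1598, …, s_{14} = -5848.
Summing i = 1..14 (14 terms) gives -23814.

-23814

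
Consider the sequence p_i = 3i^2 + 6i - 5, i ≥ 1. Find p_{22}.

p_{22} = 3·22^2 + 6·22 - 5 = 1579.

1579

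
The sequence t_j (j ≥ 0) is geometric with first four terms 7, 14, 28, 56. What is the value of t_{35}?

240518168576

Common ratio r = 2.
t_j = 7·2^(j-0).
t_{35} = 7·2^35 = 240518168576.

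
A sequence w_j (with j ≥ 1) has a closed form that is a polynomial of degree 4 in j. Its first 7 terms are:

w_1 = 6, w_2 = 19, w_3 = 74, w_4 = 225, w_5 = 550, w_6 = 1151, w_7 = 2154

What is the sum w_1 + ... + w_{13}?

82602

1st diffs: 13, 55, 151, 325, 601, 1003.
2nd diffs: 42, 96, 174, 276, 402.
3rd diffs: 54, 78, 102, 126.
4th diffs: 24, 24, 24 (constant).
So w_j = j^4 - j^3 + 2j^2 - j + 5.
Continuing: …, 3709, 5990, 9195, 13546, …, w_{13} = 26694.
Summing j = 1..13 (13 terms) gives 82602.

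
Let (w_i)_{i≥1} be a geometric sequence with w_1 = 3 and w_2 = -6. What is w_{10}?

Common ratio r = -2.
w_i = 3·(-2)^(i-1).
w_{10} = 3·(-2)^9 = -1536.

-1536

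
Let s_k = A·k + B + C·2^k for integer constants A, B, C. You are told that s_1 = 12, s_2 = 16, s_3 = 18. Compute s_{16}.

The three given values yield: A + B + 2C = 12; 2A + B + 4C = 16; 3A + B + 8C = 18.
Subtracting the first from the second: A + 2C = 4.
Subtracting the second from the third: A + 4C = 2.
Solving: C = -1, A = 6, then B = 8.
So s_k = 6·k + 8 + (-1)·2^k; at k=16 this is -65432.

-65432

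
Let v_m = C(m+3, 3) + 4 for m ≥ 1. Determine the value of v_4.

39

C(7, 3) = 35, so v_4 = 39.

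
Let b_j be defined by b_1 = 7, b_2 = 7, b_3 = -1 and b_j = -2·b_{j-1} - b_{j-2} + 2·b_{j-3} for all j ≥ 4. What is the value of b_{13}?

Compute successive terms:
b_4 = 9; b_5 = -3; b_6 = -5; b_7 = 31; b_8 = -63; b_9 = 85; b_{10} = -45; b_{11} = -121; b_{12} = 457; b_{13} = -883.

-883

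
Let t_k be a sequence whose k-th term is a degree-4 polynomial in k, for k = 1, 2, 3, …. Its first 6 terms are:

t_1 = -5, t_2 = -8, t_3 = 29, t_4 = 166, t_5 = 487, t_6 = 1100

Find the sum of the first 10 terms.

1st diffs: -3, 37, 137, 321, 613.
2nd diffs: 40, 100, 184, 292.
3rd diffs: 60, 84, 108.
4th diffs: 24, 24 (constant).
Newton forward-difference form: t_k = -5 + (-3)·C(k-1,1) + 40·C(k-1,2) + 60·C(k-1,3) + 24·C(k-1,4).
Continuing: 2137, 3754, 6131, 9472.
Summing k = 1..10 (10 terms) gives 23263.

23263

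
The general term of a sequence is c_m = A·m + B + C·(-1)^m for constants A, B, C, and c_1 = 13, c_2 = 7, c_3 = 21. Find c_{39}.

Plug in m = 1, 2, 3: A + B - C = 13; 2A + B + C = 7; 3A + B - C = 21.
Subtracting the first from the second: A + 2C = -6.
Subtracting the second from the third: A - 2C = 14.
Solving: C = -5, A = 4, then B = 4.
So c_m = 4·m + 4 + (-5)·(-1)^m; at m=39 this is 165.

165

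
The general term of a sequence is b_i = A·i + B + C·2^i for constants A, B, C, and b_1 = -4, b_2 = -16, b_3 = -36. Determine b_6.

-272

At i = 1, 2, 3: A + B + 2C = -4; 2A + B + 4C = -16; 3A + B + 8C = -36.
Subtracting the first from the second: A + 2C = -12.
Subtracting the second from the third: A + 4C = -20.
Solving: C = -4, A = -4, then B = 8.
So b_i = -4·i + 8 + (-4)·2^i; at i=6 this is -272.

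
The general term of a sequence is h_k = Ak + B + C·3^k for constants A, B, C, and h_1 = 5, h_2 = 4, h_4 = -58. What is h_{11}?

At k = 1, 2, 4: A + B + 3C = 5; 2A + B + 9C = 4; 4A + B + 81C = -58.
Subtracting the first from the second: A + 6C = -1.
Subtracting the second from the third: 2A + 72C = -62.
Solving: C = -1, A = 5, then B = 3.
So h_k = 5·k + 3 + (-1)·3^k; at k=11 this is -177089.

-177089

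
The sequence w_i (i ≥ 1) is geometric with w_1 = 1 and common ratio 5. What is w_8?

78125

w_i = 1·5^(i-1).
w_8 = 1·5^7 = 78125.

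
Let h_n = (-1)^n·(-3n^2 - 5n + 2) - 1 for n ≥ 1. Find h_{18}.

(-1)^18 = 1; -3n^2 - 5n + 2 at n=18 is -1060; so h_{18} = -1061.

-1061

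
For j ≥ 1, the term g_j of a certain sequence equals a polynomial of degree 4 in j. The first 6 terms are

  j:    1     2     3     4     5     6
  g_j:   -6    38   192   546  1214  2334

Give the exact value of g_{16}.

1st diffs: 44, 154, 354, 668, 1120.
2nd diffs: 110, 200, 314, 452.
3rd diffs: 90, 114, 138.
4th diffs: 24, 24 (constant).
So g_j = j^4 + 5j^3 - 6j - 6.
Evaluating at j = 16 gives g_{16} = 85914.

85914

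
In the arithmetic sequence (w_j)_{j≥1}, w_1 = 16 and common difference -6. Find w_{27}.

w_j = 16 + (j - 1)·(-6).
w_{27} = 16 + 26·(-6) = -140.

-140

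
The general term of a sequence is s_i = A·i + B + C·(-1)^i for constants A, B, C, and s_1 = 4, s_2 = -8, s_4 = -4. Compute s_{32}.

Write the equations: A + B - C = 4; 2A + B + C = -8; 4A + B + C = -4.
Subtracting the first from the second: A + 2C = -12.
Subtracting the second from the third: 2A = 4.
Solving: C = -7, A = 2, then B = -5.
Hence s_{32} = 2·32 + (-5) + (-7)·1 = 52.

52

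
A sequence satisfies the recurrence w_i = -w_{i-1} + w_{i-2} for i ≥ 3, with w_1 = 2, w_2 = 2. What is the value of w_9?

Compute successive terms:
w_3 = 0; w_4 = 2; w_5 = -2; w_6 = 4; w_7 = -6; w_8 = 10; w_9 = -16.

-16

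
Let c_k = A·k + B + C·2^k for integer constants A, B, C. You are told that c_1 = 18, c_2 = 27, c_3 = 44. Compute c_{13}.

32790

At k = 1, 2, 3: A + B + 2C = 18; 2A + B + 4C = 27; 3A + B + 8C = 44.
Subtracting the first from the second: A + 2C = 9.
Subtracting the second from the third: A + 4C = 17.
Solving: C = 4, A = 1, then B = 9.
So c_k = 1·k + 9 + 4·2^k; at k=13 this is 32790.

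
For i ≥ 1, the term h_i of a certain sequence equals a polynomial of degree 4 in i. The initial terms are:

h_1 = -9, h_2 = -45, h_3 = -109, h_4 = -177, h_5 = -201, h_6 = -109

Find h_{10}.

1st diffs: -36, -64, -68, -24, 92.
2nd diffs: -28, -4, 44, 116.
3rd diffs: 24, 48, 72.
4th diffs: 24, 24 (constant).
So h_i = i^4 - 6i^3 - 3i^2 - 1.
Evaluating at i = 10 gives h_{10} = 3699.

3699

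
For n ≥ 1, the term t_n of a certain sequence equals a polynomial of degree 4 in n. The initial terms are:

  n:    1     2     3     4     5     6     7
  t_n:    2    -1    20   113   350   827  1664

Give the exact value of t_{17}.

1st diffs: -3, 21, 93, 237, 477, 837.
2nd diffs: 24, 72, 144, 240, 360.
3rd diffs: 48, 72, 96, 120.
4th diffs: 24, 24, 24 (constant).
So t_n = n^4 - 2n^3 - n^2 - n + 5.
Evaluating at n = 17 gives t_{17} = 73394.

73394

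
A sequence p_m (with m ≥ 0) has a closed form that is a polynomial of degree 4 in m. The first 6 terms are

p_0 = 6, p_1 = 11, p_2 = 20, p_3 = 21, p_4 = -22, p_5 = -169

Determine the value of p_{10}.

-6244

1st diffs: 5, 9, 1, -43, -147.
2nd diffs: 4, -8, -44, -104.
3rd diffs: -12, -36, -60.
4th diffs: -24, -24 (constant).
So p_m = -m^4 + 4m^3 - 3m^2 + 5m + 6.
Evaluating at m = 10 gives p_{10} = -6244.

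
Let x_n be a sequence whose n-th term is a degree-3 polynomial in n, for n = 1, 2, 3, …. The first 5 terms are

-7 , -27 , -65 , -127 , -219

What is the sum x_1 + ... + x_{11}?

1st diffs: -20, -38, -62, -92.
2nd diffs: -18, -24, -30.
3rd diffs: -6, -6 (constant).
Newton forward-difference form: x_n = -7 + (-20)·C(n-1,1) + (-18)·C(n-1,2) + (-6)·C(n-1,3).
Continuing: …, -347, -517, -735, -1007, …, x_{11} = -1737.
Summing n = 1..11 (11 terms) gives -6127.

-6127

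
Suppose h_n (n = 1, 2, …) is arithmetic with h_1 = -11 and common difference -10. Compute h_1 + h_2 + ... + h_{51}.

-13311

h_n = -11 + (n - 1)·(-10).
h_{51} = -511; S = 51·(-11 + (-511))/2 = -13311.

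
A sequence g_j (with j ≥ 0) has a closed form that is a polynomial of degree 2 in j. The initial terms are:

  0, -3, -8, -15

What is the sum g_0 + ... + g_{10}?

1st diffs: -3, -5, -7.
2nd diffs: -2, -2 (constant).
Newton forward-difference form: g_j = (-3)·C(j,1) + (-2)·C(j,2).
Continuing: …, -24, -35, -48, -63, …, g_{10} = -120.
Summing j = 0..10 (11 terms) gives -495.

-495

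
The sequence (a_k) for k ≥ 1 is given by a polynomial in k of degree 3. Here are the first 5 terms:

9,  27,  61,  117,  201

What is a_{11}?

1st diffs: 18, 34, 56, 84.
2nd diffs: 16, 22, 28.
3rd diffs: 6, 6 (constant).
So a_k = k^3 + 2k^2 + 5k + 1.
Evaluating at k = 11 gives a_{11} = 1629.

1629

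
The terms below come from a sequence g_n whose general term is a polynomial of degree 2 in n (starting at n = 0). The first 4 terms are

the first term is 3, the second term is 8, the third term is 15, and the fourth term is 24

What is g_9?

120

1st diffs: 5, 7, 9.
2nd diffs: 2, 2 (constant).
So g_n = n^2 + 4n + 3.
Evaluating at n = 9 gives g_9 = 120.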